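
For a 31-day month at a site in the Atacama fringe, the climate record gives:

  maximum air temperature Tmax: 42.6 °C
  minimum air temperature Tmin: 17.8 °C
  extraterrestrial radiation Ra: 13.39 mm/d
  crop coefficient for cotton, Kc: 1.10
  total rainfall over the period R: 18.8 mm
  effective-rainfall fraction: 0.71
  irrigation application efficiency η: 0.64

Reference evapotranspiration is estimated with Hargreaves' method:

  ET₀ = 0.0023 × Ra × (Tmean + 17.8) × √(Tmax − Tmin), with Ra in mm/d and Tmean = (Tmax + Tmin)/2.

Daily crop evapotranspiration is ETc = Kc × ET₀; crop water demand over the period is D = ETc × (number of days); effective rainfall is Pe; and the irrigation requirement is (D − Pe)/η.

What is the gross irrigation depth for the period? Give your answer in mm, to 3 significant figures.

371 mm

Tmean = (42.6 + 17.8)/2 = 30.20 °C
ET₀ = 0.0023 × 13.39 × (30.20 + 17.8) × √24.8 = 0.0023 × 13.39 × 48.00 × 4.9800 = 7.3617 mm/d
ETc = Kc × ET₀ = 1.10 × 7.3617 = 8.0979 mm/d
Crop demand D = ETc × 31 d = 8.0979 × 31 = 251.035 mm
Pe = 0.71 × 18.8 = 13.348 mm
D − Pe = 251.035 − 13.348 = 237.687 mm
Gross irrigation = 237.687 / 0.64 = 371.386 mm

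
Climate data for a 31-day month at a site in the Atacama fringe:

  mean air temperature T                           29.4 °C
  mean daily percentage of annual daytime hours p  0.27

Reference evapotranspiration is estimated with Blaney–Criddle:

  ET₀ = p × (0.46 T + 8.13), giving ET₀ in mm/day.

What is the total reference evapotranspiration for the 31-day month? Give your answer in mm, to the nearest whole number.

181 mm

ET₀ = 0.27 × (0.46 × 29.4 + 8.13) = 0.27 × 21.654 = 5.8466 mm/d
Monthly total = 5.8466 × 31 = 181.245 mm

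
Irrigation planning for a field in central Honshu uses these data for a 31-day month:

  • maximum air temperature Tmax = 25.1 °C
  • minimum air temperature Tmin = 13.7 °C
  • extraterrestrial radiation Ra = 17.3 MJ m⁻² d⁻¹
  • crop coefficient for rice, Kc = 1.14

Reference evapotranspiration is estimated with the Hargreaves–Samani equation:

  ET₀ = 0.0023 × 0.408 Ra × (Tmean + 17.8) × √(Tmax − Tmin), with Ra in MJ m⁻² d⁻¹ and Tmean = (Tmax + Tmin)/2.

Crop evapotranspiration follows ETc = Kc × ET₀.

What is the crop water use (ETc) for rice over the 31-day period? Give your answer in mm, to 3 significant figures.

72.1 mm

Tmean = (25.1 + 13.7)/2 = 19.40 °C
0.408 Ra = 0.408 × 17.3 = 7.0584 mm/d equivalent
ET₀ = 0.0023 × 7.0584 × (19.40 + 17.8) × √11.4 = 0.0023 × 7.0584 × 37.20 × 3.3764 = 2.0391 mm/d
ETc = Kc × ET₀ = 1.14 × 2.0391 = 2.3246 mm/d
Over 31 days: 2.3246 × 31 = 72.063 mm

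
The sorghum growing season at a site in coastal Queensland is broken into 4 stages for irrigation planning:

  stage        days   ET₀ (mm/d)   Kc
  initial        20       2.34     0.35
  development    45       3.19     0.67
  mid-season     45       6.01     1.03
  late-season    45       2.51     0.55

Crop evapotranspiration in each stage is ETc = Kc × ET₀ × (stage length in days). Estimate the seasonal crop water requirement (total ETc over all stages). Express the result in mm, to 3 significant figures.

453 mm

initial: 0.35 × 2.34 × 20 = 16.38 mm
development: 0.67 × 3.19 × 45 = 96.18 mm
mid-season: 1.03 × 6.01 × 45 = 278.56 mm
late-season: 0.55 × 2.51 × 45 = 62.12 mm
Seasonal total = 453.24 mm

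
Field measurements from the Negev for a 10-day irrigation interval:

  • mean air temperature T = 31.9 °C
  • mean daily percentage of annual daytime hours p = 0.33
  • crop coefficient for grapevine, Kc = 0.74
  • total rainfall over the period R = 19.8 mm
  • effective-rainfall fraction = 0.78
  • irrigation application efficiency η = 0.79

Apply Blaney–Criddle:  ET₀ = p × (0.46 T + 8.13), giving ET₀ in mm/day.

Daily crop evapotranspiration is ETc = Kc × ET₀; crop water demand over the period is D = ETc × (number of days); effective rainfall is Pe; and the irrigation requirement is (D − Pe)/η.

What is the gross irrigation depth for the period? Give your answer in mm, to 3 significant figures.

ET₀ = 0.33 × (0.46 × 31.9 + 8.13) = 0.33 × 22.804 = 7.5253 mm/d
ETc = Kc × ET₀ = 0.74 × 7.5253 = 5.5687 mm/d
Crop demand D = ETc × 10 d = 5.5687 × 10 = 55.687 mm
Pe = 0.78 × 19.8 = 15.444 mm
D − Pe = 55.687 − 15.444 = 40.243 mm
Gross irrigation = 40.243 / 0.79 = 50.941 mm

50.9 mm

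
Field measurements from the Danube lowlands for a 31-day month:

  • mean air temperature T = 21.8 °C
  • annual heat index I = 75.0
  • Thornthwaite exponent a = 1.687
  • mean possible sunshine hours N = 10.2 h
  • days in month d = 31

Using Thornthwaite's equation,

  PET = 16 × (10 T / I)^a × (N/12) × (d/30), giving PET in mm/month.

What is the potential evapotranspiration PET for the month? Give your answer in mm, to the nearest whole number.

85 mm

10T/I = 10 × 21.8 / 75.0 = 2.9067
(10T/I)^a = 2.9067^1.687 = 6.0500
Uncorrected PET = 16 × 6.0500 = 96.800 mm
Correction = (N/12)(d/30) = (10.2/12)(31/30) = 0.8783
PET = 96.800 × 0.8783 = 85.019 mm/month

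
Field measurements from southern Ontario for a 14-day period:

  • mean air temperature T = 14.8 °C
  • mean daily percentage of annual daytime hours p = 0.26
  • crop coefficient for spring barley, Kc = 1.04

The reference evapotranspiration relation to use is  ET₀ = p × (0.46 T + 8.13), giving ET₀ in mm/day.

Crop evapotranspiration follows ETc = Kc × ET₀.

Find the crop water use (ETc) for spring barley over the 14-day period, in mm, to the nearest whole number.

ET₀ = 0.26 × (0.46 × 14.8 + 8.13) = 0.26 × 14.938 = 3.8839 mm/d
ETc = Kc × ET₀ = 1.04 × 3.8839 = 4.0393 mm/d
Over 14 days: 4.0393 × 14 = 56.550 mm

57 mm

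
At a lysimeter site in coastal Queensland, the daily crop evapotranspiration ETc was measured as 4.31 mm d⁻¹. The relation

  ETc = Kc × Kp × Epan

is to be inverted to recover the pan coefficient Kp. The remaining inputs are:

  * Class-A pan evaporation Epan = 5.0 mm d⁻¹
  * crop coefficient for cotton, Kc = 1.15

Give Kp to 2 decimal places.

ETc = Kc × Kp × Epan  ⇒  Kp = ETc / (Kc × Epan)
Kp = 4.31 / (1.15 × 5.0) = 4.31 / 5.750 = 0.7496

0.75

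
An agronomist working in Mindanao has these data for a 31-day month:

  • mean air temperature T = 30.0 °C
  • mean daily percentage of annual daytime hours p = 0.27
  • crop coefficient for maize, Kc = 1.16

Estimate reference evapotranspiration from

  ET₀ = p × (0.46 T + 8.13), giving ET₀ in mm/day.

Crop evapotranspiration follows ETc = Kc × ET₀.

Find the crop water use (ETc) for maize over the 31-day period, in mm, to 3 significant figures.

ET₀ = 0.27 × (0.46 × 30.0 + 8.13) = 0.27 × 21.930 = 5.9211 mm/d
ETc = Kc × ET₀ = 1.16 × 5.9211 = 6.8685 mm/d
Over 31 days: 6.8685 × 31 = 212.924 mm

213 mm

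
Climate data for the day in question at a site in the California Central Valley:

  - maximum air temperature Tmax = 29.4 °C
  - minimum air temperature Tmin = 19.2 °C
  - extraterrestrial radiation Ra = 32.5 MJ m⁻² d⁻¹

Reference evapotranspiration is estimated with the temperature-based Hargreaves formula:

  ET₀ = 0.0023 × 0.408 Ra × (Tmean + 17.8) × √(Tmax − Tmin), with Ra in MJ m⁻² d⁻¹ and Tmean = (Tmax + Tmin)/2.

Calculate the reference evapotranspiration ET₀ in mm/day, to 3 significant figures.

Tmean = (29.4 + 19.2)/2 = 24.30 °C
0.408 Ra = 0.408 × 32.5 = 13.2600 mm/d equivalent
ET₀ = 0.0023 × 13.2600 × (24.30 + 17.8) × √10.2 = 0.0023 × 13.2600 × 42.10 × 3.1937 = 4.1006 mm/d

4.10 mm/day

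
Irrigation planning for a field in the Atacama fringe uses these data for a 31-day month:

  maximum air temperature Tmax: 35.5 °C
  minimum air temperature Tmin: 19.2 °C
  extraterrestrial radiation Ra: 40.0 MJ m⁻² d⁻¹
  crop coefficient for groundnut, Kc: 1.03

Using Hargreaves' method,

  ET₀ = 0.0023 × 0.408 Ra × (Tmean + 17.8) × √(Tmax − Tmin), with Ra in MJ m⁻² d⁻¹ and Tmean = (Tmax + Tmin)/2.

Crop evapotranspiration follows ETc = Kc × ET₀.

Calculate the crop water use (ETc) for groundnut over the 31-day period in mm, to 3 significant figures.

Tmean = (35.5 + 19.2)/2 = 27.35 °C
0.408 Ra = 0.408 × 40.0 = 16.3200 mm/d equivalent
ET₀ = 0.0023 × 16.3200 × (27.35 + 17.8) × √16.3 = 0.0023 × 16.3200 × 45.15 × 4.0373 = 6.8422 mm/d
ETc = Kc × ET₀ = 1.03 × 6.8422 = 7.0475 mm/d
Over 31 days: 7.0475 × 31 = 218.473 mm

218 mm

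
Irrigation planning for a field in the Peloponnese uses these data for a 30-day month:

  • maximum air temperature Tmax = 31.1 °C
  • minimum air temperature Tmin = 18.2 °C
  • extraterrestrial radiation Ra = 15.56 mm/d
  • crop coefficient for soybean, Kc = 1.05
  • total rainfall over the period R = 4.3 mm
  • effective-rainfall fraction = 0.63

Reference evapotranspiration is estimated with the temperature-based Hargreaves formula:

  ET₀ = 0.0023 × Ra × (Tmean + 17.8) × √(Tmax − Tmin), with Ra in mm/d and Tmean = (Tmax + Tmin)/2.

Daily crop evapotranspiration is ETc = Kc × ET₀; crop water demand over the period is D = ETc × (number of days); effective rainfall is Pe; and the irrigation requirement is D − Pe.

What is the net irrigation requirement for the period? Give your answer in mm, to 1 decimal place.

Tmean = (31.1 + 18.2)/2 = 24.65 °C
ET₀ = 0.0023 × 15.56 × (24.65 + 17.8) × √12.9 = 0.0023 × 15.56 × 42.45 × 3.5917 = 5.4565 mm/d
ETc = Kc × ET₀ = 1.05 × 5.4565 = 5.7293 mm/d
Crop demand D = ETc × 30 d = 5.7293 × 30 = 171.879 mm
Pe = 0.63 × 4.3 = 2.709 mm
D − Pe = 171.879 − 2.709 = 169.170 mm

169.2 mm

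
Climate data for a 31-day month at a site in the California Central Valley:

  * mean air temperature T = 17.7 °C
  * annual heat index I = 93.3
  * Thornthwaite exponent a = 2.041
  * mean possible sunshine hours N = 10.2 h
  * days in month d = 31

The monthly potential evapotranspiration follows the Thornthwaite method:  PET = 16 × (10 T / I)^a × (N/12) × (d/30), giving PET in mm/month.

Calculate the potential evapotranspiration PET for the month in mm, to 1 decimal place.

51.9 mm

10T/I = 10 × 17.7 / 93.3 = 1.8971
(10T/I)^a = 1.8971^2.041 = 3.6947
Uncorrected PET = 16 × 3.6947 = 59.115 mm
Correction = (N/12)(d/30) = (10.2/12)(31/30) = 0.8783
PET = 59.115 × 0.8783 = 51.921 mm/month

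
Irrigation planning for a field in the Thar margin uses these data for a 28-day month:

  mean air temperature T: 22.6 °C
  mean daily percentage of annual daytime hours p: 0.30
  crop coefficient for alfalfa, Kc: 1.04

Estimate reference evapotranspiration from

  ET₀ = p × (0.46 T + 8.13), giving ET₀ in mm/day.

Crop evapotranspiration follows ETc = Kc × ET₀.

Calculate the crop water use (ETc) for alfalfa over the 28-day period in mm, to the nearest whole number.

162 mm

ET₀ = 0.30 × (0.46 × 22.6 + 8.13) = 0.30 × 18.526 = 5.5578 mm/d
ETc = Kc × ET₀ = 1.04 × 5.5578 = 5.7801 mm/d
Over 28 days: 5.7801 × 28 = 161.843 mm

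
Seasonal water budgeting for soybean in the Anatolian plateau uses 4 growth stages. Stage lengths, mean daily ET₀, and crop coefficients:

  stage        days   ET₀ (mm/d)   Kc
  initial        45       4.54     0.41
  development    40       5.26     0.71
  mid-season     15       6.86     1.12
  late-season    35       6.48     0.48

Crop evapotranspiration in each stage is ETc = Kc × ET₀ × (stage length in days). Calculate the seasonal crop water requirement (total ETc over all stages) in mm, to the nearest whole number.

457 mm

initial: 0.41 × 4.54 × 45 = 83.76 mm
development: 0.71 × 5.26 × 40 = 149.38 mm
mid-season: 1.12 × 6.86 × 15 = 115.25 mm
late-season: 0.48 × 6.48 × 35 = 108.86 mm
Seasonal total = 457.25 mm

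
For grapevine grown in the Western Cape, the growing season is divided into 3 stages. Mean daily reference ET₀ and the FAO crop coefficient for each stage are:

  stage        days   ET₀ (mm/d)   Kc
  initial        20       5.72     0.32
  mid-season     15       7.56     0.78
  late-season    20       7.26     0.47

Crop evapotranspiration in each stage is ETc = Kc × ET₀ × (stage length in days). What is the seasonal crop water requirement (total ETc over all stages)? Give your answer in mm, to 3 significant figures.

193 mm

initial: 0.32 × 5.72 × 20 = 36.61 mm
mid-season: 0.78 × 7.56 × 15 = 88.45 mm
late-season: 0.47 × 7.26 × 20 = 68.24 mm
Seasonal total = 193.30 mm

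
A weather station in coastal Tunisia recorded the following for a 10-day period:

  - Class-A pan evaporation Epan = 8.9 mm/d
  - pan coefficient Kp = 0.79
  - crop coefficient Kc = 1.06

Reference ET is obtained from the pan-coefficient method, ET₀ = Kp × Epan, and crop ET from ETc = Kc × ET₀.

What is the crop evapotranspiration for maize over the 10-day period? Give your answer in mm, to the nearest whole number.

ET₀ = 0.79 × 8.9 = 7.0310 mm/d
ETc = Kc × ET₀ = 1.06 × 7.0310 = 7.4529 mm/d
Over 10 days: 7.4529 × 10 = 74.529 mm

75 mm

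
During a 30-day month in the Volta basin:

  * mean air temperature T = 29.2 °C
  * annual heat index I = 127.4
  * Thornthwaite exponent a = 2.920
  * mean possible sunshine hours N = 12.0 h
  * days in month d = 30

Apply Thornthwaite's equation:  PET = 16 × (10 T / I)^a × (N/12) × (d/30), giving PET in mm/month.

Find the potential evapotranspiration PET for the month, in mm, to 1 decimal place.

180.3 mm

10T/I = 10 × 29.2 / 127.4 = 2.2920
(10T/I)^a = 2.2920^2.920 = 11.2675
Uncorrected PET = 16 × 11.2675 = 180.280 mm
Correction = (N/12)(d/30) = (12.0/12)(30/30) = 1.0000
PET = 180.280 × 1.0000 = 180.280 mm/month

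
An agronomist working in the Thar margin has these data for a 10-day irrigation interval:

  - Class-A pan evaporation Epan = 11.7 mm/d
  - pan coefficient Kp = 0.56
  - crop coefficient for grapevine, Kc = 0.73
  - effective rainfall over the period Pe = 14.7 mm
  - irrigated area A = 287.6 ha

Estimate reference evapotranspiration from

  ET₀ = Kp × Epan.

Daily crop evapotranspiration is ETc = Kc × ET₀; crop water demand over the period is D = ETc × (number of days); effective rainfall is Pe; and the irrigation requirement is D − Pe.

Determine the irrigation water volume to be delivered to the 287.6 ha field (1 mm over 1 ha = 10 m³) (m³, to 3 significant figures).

ET₀ = 0.56 × 11.7 = 6.5520 mm/d
ETc = Kc × ET₀ = 0.73 × 6.5520 = 4.7830 mm/d
Crop demand D = ETc × 10 d = 4.7830 × 10 = 47.830 mm
D − Pe = 47.830 − 14.7 = 33.130 mm
Volume = 33.130 mm × 287.6 ha × 10 = 95281.9 m³

95300 m³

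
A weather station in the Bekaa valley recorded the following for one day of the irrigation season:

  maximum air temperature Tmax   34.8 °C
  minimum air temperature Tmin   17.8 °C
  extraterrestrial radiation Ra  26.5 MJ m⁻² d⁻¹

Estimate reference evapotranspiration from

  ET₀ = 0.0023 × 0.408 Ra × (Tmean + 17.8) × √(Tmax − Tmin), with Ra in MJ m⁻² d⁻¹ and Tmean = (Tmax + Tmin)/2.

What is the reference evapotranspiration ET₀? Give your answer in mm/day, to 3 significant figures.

Tmean = (34.8 + 17.8)/2 = 26.30 °C
0.408 Ra = 0.408 × 26.5 = 10.8120 mm/d equivalent
ET₀ = 0.0023 × 10.8120 × (26.30 + 17.8) × √17.0 = 0.0023 × 10.8120 × 44.10 × 4.1231 = 4.5216 mm/d

4.52 mm/day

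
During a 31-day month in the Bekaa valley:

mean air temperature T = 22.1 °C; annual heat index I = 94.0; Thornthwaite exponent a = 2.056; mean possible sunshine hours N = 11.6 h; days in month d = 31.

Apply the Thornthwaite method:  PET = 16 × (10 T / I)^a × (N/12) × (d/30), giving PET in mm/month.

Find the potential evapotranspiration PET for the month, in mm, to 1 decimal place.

92.7 mm

10T/I = 10 × 22.1 / 94.0 = 2.3511
(10T/I)^a = 2.3511^2.056 = 5.7987
Uncorrected PET = 16 × 5.7987 = 92.779 mm
Correction = (N/12)(d/30) = (11.6/12)(31/30) = 0.9989
PET = 92.779 × 0.9989 = 92.677 mm/month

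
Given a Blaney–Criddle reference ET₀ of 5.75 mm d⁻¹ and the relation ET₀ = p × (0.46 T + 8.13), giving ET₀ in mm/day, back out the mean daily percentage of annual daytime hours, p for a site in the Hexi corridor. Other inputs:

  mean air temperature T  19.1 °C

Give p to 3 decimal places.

p = ET₀ / (0.46 T + 8.13) = 5.75 / (0.46 × 19.1 + 8.13) = 5.75 / 16.916 = 0.3399

0.340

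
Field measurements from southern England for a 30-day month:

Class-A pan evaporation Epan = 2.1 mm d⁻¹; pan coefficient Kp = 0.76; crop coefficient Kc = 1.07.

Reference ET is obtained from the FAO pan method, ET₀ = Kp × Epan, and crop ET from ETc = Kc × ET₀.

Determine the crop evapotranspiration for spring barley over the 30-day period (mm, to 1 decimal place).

ET₀ = 0.76 × 2.1 = 1.5960 mm/d
ETc = Kc × ET₀ = 1.07 × 1.5960 = 1.7077 mm/d
Over 30 days: 1.7077 × 30 = 51.231 mm

51.2 mm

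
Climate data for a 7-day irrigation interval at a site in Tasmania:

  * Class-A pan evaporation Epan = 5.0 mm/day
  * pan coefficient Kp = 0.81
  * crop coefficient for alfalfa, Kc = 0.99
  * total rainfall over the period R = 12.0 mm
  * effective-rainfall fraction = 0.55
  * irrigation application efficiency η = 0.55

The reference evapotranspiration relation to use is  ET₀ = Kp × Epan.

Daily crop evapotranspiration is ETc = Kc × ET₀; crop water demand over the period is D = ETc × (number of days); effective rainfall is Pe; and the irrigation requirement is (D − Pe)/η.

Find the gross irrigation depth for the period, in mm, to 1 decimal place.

39.0 mm

ET₀ = 0.81 × 5.0 = 4.0500 mm/d
ETc = Kc × ET₀ = 0.99 × 4.0500 = 4.0095 mm/d
Crop demand D = ETc × 7 d = 4.0095 × 7 = 28.067 mm
Pe = 0.55 × 12.0 = 6.600 mm
D − Pe = 28.067 − 6.600 = 21.467 mm
Gross irrigation = 21.467 / 0.55 = 39.031 mm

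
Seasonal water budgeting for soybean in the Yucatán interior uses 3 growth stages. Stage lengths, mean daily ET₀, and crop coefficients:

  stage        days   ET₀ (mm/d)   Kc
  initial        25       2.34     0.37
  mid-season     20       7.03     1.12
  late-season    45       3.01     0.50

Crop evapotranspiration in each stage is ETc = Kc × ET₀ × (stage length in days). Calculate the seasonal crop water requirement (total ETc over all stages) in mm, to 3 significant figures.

initial: 0.37 × 2.34 × 25 = 21.65 mm
mid-season: 1.12 × 7.03 × 20 = 157.47 mm
late-season: 0.50 × 3.01 × 45 = 67.73 mm
Seasonal total = 246.85 mm

247 mm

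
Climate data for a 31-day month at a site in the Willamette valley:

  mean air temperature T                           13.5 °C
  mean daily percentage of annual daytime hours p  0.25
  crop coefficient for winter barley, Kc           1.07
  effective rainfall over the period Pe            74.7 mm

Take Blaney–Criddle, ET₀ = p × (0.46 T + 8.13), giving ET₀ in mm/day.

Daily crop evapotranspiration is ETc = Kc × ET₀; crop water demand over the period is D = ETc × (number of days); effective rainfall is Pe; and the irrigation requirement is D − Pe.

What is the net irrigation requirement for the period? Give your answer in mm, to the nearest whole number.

ET₀ = 0.25 × (0.46 × 13.5 + 8.13) = 0.25 × 14.340 = 3.5850 mm/d
ETc = Kc × ET₀ = 1.07 × 3.5850 = 3.8360 mm/d
Crop demand D = ETc × 31 d = 3.8360 × 31 = 118.916 mm
D − Pe = 118.916 − 74.7 = 44.216 mm

44 mm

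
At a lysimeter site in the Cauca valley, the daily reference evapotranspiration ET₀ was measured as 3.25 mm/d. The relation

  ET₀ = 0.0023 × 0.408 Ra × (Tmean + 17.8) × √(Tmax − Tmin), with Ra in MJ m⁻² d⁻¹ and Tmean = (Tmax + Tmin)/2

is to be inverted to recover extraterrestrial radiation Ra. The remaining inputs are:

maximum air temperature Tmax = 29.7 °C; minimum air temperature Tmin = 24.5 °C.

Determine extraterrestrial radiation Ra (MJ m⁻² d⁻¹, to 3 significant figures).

33.8 MJ m⁻² d⁻¹

Tmean = (29.7+24.5)/2 = 27.10 °C; ΔT = 5.2
Ra = ET₀ / [0.0023 × 0.408 × (Tmean+17.8) × √ΔT]
   = 3.25 / (0.0023 × 0.408 × 44.90 × 2.2804) = 33.825 MJ m⁻² d⁻¹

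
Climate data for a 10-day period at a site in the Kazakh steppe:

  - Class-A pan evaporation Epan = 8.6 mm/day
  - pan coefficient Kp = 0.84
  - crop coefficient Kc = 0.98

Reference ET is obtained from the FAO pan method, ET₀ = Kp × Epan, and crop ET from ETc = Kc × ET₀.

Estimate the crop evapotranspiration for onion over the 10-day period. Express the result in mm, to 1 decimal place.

ET₀ = 0.84 × 8.6 = 7.2240 mm/d
ETc = Kc × ET₀ = 0.98 × 7.2240 = 7.0795 mm/d
Over 10 days: 7.0795 × 10 = 70.795 mm

70.8 mm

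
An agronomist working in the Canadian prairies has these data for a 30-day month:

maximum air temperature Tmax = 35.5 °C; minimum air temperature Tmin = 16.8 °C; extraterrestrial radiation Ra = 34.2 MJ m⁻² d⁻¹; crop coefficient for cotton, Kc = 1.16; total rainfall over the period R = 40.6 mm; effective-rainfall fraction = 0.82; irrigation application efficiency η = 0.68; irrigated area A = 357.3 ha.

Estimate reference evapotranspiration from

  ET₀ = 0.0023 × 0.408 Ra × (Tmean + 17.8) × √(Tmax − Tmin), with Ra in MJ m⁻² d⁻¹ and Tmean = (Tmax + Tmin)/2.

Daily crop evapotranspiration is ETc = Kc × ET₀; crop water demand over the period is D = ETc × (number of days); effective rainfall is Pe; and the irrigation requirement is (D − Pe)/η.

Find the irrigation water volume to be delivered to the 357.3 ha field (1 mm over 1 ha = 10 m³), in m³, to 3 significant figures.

Tmean = (35.5 + 16.8)/2 = 26.15 °C
0.408 Ra = 0.408 × 34.2 = 13.9536 mm/d equivalent
ET₀ = 0.0023 × 13.9536 × (26.15 + 17.8) × √18.7 = 0.0023 × 13.9536 × 43.95 × 4.3243 = 6.0994 mm/d
ETc = Kc × ET₀ = 1.16 × 6.0994 = 7.0753 mm/d
Crop demand D = ETc × 30 d = 7.0753 × 30 = 212.259 mm
Pe = 0.82 × 40.6 = 33.292 mm
D − Pe = 212.259 − 33.292 = 178.967 mm
Gross irrigation = 178.967 / 0.68 = 263.187 mm
Volume = 263.187 mm × 357.3 ha × 10 = 940367.2 m³

940000 m³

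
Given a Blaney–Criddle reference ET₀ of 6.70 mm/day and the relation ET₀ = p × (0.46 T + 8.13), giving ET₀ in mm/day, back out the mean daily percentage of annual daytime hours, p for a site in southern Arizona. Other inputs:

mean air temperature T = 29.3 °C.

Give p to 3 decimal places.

p = ET₀ / (0.46 T + 8.13) = 6.70 / (0.46 × 29.3 + 8.13) = 6.70 / 21.608 = 0.3101

0.310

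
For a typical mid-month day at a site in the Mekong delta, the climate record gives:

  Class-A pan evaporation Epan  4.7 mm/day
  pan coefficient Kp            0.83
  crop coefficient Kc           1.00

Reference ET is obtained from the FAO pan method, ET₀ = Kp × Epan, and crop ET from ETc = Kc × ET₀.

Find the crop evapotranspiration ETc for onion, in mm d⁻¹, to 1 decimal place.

3.9 mm d⁻¹

ET₀ = 0.83 × 4.7 = 3.9010 mm/d
ETc = Kc × ET₀ = 1.00 × 3.9010 = 3.9010 mm/d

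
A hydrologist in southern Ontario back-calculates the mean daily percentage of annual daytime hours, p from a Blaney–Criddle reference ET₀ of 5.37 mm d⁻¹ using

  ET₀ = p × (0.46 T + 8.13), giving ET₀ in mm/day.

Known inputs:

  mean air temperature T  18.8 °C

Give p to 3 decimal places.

0.320

p = ET₀ / (0.46 T + 8.13) = 5.37 / (0.46 × 18.8 + 8.13) = 5.37 / 16.778 = 0.3201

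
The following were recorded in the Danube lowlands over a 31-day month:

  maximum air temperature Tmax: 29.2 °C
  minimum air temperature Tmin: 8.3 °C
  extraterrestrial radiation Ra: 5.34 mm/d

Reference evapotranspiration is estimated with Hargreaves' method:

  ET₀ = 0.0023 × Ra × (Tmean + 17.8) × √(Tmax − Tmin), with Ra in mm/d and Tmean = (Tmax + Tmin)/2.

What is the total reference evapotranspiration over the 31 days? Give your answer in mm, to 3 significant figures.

Tmean = (29.2 + 8.3)/2 = 18.75 °C
ET₀ = 0.0023 × 5.34 × (18.75 + 17.8) × √20.9 = 0.0023 × 5.34 × 36.55 × 4.5717 = 2.0523 mm/d
Over 31 days: 2.0523 × 31 = 63.621 mm

63.6 mm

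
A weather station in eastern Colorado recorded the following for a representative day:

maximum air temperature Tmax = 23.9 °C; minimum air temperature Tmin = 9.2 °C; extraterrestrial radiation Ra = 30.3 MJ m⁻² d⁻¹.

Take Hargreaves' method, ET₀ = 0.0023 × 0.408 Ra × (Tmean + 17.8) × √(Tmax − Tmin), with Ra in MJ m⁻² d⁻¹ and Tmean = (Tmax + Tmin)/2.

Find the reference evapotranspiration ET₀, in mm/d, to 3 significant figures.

3.74 mm/d

Tmean = (23.9 + 9.2)/2 = 16.55 °C
0.408 Ra = 0.408 × 30.3 = 12.3624 mm/d equivalent
ET₀ = 0.0023 × 12.3624 × (16.55 + 17.8) × √14.7 = 0.0023 × 12.3624 × 34.35 × 3.8341 = 3.7447 mm/d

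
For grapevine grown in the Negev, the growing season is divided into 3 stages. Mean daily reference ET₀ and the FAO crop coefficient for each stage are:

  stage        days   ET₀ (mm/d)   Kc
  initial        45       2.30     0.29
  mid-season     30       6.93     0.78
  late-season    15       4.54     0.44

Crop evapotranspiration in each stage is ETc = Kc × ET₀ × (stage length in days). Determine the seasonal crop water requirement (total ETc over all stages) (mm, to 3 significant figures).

initial: 0.29 × 2.30 × 45 = 30.02 mm
mid-season: 0.78 × 6.93 × 30 = 162.16 mm
late-season: 0.44 × 4.54 × 15 = 29.96 mm
Seasonal total = 222.14 mm

222 mm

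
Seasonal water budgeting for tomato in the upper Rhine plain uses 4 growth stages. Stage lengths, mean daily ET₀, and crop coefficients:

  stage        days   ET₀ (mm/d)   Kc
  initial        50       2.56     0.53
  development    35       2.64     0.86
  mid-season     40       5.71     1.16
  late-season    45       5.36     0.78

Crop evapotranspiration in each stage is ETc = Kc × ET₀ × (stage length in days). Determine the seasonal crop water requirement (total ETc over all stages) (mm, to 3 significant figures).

600 mm

initial: 0.53 × 2.56 × 50 = 67.84 mm
development: 0.86 × 2.64 × 35 = 79.46 mm
mid-season: 1.16 × 5.71 × 40 = 264.94 mm
late-season: 0.78 × 5.36 × 45 = 188.14 mm
Seasonal total = 600.38 mm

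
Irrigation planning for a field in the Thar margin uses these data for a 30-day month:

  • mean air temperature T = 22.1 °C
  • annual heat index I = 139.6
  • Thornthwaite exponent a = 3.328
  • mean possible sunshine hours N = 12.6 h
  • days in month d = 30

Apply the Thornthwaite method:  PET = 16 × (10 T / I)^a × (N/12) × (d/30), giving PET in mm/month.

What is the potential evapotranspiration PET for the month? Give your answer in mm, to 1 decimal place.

77.5 mm

10T/I = 10 × 22.1 / 139.6 = 1.5831
(10T/I)^a = 1.5831^3.328 = 4.6128
Uncorrected PET = 16 × 4.6128 = 73.805 mm
Correction = (N/12)(d/30) = (12.6/12)(30/30) = 1.0500
PET = 73.805 × 1.0500 = 77.495 mm/month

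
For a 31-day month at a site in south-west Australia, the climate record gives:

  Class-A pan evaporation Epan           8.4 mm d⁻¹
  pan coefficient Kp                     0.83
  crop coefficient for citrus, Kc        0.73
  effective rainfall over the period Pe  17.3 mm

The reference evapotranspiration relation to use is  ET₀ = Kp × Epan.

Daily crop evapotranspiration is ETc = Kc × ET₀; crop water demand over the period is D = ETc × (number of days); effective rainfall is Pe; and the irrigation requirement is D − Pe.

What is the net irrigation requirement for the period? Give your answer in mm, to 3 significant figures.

140 mm

ET₀ = 0.83 × 8.4 = 6.9720 mm/d
ETc = Kc × ET₀ = 0.73 × 6.9720 = 5.0896 mm/d
Crop demand D = ETc × 31 d = 5.0896 × 31 = 157.778 mm
D − Pe = 157.778 − 17.3 = 140.478 mm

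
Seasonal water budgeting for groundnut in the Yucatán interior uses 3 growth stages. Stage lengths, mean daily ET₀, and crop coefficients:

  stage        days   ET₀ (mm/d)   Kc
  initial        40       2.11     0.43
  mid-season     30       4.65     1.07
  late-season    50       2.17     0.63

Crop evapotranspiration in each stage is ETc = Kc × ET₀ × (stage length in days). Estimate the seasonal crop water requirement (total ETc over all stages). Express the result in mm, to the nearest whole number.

254 mm

initial: 0.43 × 2.11 × 40 = 36.29 mm
mid-season: 1.07 × 4.65 × 30 = 149.27 mm
late-season: 0.63 × 2.17 × 50 = 68.36 mm
Seasonal total = 253.92 mm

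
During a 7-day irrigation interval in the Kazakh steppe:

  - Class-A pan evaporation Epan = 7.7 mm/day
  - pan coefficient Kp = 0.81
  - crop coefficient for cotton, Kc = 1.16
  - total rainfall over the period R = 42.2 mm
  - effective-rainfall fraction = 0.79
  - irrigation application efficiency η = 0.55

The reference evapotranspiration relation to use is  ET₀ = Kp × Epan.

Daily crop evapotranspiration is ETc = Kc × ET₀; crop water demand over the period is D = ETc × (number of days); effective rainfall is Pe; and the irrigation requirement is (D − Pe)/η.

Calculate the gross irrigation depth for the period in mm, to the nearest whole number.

31 mm

ET₀ = 0.81 × 7.7 = 6.2370 mm/d
ETc = Kc × ET₀ = 1.16 × 6.2370 = 7.2349 mm/d
Crop demand D = ETc × 7 d = 7.2349 × 7 = 50.644 mm
Pe = 0.79 × 42.2 = 33.338 mm
D − Pe = 50.644 − 33.338 = 17.306 mm
Gross irrigation = 17.306 / 0.55 = 31.465 mm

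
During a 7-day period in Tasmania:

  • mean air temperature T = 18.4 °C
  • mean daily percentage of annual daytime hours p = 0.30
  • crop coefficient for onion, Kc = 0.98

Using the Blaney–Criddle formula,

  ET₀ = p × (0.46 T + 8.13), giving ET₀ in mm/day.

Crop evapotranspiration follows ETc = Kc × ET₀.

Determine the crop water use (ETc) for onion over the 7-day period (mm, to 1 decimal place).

ET₀ = 0.30 × (0.46 × 18.4 + 8.13) = 0.30 × 16.594 = 4.9782 mm/d
ETc = Kc × ET₀ = 0.98 × 4.9782 = 4.8786 mm/d
Over 7 days: 4.8786 × 7 = 34.150 mm

34.2 mm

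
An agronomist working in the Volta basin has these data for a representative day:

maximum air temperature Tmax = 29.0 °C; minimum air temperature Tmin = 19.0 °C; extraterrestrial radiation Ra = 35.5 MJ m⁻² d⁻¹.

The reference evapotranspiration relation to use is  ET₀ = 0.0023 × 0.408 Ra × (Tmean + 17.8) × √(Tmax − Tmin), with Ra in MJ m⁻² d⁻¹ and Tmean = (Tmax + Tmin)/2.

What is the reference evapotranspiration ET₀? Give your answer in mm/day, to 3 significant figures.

4.40 mm/day

Tmean = (29.0 + 19.0)/2 = 24.00 °C
0.408 Ra = 0.408 × 35.5 = 14.4840 mm/d equivalent
ET₀ = 0.0023 × 14.4840 × (24.00 + 17.8) × √10.0 = 0.0023 × 14.4840 × 41.80 × 3.1623 = 4.4035 mm/d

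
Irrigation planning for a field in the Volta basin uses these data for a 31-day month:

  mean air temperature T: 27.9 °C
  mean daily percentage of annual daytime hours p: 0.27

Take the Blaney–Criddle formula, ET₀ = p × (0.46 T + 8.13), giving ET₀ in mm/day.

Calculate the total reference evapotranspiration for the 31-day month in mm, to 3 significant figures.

ET₀ = 0.27 × (0.46 × 27.9 + 8.13) = 0.27 × 20.964 = 5.6603 mm/d
Monthly total = 5.6603 × 31 = 175.469 mm

175 mm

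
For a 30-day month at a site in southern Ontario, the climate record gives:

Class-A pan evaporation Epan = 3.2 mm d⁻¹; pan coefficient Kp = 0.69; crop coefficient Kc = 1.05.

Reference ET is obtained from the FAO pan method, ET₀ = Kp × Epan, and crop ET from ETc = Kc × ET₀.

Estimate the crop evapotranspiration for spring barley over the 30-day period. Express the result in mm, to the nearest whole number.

70 mm

ET₀ = 0.69 × 3.2 = 2.2080 mm/d
ETc = Kc × ET₀ = 1.05 × 2.2080 = 2.3184 mm/d
Over 30 days: 2.3184 × 30 = 69.552 mm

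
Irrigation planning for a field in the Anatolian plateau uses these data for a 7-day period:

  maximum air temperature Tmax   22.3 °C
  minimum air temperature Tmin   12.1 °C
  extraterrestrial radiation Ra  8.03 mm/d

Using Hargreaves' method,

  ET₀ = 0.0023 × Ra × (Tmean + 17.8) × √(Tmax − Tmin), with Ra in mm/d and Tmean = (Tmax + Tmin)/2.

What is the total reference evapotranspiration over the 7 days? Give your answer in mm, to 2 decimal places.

Tmean = (22.3 + 12.1)/2 = 17.20 °C
ET₀ = 0.0023 × 8.03 × (17.20 + 17.8) × √10.2 = 0.0023 × 8.03 × 35.00 × 3.1937 = 2.0645 mm/d
Over 7 days: 2.0645 × 7 = 14.452 mm

14.45 mm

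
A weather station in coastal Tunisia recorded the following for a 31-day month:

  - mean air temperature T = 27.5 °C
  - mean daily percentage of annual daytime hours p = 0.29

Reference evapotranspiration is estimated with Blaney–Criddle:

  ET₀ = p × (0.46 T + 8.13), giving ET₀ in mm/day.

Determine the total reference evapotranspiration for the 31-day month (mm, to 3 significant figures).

187 mm

ET₀ = 0.29 × (0.46 × 27.5 + 8.13) = 0.29 × 20.780 = 6.0262 mm/d
Monthly total = 6.0262 × 31 = 186.812 mm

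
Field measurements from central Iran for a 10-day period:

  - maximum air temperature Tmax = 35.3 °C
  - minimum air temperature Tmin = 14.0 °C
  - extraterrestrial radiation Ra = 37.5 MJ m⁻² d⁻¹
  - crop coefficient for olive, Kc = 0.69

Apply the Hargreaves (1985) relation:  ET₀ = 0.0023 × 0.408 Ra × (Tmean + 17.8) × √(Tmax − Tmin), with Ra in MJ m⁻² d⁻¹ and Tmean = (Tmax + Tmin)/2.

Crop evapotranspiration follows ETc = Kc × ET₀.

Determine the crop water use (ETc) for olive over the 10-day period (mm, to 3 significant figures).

Tmean = (35.3 + 14.0)/2 = 24.65 °C
0.408 Ra = 0.408 × 37.5 = 15.3000 mm/d equivalent
ET₀ = 0.0023 × 15.3000 × (24.65 + 17.8) × √21.3 = 0.0023 × 15.3000 × 42.45 × 4.6152 = 6.8943 mm/d
ETc = Kc × ET₀ = 0.69 × 6.8943 = 4.7571 mm/d
Over 10 days: 4.7571 × 10 = 47.571 mm

47.6 mm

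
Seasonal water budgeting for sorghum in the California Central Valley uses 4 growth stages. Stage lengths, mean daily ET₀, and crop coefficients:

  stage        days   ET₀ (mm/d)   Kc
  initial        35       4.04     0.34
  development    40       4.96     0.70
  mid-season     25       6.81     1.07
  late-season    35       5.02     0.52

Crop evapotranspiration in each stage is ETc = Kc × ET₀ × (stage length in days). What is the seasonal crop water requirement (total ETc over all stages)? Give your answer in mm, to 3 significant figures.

460 mm

initial: 0.34 × 4.04 × 35 = 48.08 mm
development: 0.70 × 4.96 × 40 = 138.88 mm
mid-season: 1.07 × 6.81 × 25 = 182.17 mm
late-season: 0.52 × 5.02 × 35 = 91.36 mm
Seasonal total = 460.49 mm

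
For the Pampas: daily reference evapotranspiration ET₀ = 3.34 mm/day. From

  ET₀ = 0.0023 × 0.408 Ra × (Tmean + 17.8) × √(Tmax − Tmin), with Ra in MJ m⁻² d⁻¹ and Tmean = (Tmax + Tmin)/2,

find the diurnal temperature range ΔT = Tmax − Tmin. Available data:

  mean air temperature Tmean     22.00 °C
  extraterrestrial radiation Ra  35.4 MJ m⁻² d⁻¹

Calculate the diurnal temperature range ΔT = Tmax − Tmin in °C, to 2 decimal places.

√ΔT = ET₀ / [0.0023 × 0.408 × Ra × (Tmean+17.8)] = 3.34 / (0.0023 × 14.4432 × 39.80) = 2.5262
ΔT = 2.5262² = 6.382 °C

6.38 °C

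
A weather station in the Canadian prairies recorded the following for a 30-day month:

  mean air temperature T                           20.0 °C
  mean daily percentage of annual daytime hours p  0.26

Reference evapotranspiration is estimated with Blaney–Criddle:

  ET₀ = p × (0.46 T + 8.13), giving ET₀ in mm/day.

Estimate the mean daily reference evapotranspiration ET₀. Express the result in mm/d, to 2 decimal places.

4.51 mm/d

ET₀ = 0.26 × (0.46 × 20.0 + 8.13) = 0.26 × 17.330 = 4.5058 mm/d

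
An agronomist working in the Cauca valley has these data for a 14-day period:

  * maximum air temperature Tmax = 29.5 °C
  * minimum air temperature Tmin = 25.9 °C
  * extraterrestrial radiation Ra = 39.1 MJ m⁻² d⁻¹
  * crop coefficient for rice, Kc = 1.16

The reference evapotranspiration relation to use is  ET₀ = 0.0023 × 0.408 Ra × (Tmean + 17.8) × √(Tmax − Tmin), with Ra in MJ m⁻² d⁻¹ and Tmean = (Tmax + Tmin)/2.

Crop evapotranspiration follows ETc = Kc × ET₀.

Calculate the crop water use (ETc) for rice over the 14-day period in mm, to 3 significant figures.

51.4 mm

Tmean = (29.5 + 25.9)/2 = 27.70 °C
0.408 Ra = 0.408 × 39.1 = 15.9528 mm/d equivalent
ET₀ = 0.0023 × 15.9528 × (27.70 + 17.8) × √3.6 = 0.0023 × 15.9528 × 45.50 × 1.8974 = 3.1676 mm/d
ETc = Kc × ET₀ = 1.16 × 3.1676 = 3.6744 mm/d
Over 14 days: 3.6744 × 14 = 51.442 mm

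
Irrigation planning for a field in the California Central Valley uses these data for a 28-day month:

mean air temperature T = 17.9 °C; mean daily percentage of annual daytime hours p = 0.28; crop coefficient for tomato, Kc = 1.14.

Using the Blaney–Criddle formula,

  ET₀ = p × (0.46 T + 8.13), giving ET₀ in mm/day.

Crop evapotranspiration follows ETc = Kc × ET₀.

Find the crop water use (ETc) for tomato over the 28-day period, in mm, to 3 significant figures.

146 mm

ET₀ = 0.28 × (0.46 × 17.9 + 8.13) = 0.28 × 16.364 = 4.5819 mm/d
ETc = Kc × ET₀ = 1.14 × 4.5819 = 5.2234 mm/d
Over 28 days: 5.2234 × 28 = 146.255 mm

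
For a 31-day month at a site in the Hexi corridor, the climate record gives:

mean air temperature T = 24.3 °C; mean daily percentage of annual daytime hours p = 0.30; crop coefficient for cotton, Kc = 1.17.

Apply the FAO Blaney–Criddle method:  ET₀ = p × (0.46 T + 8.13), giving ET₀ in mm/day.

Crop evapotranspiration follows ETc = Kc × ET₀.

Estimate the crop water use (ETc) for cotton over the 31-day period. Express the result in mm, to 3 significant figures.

210 mm

ET₀ = 0.30 × (0.46 × 24.3 + 8.13) = 0.30 × 19.308 = 5.7924 mm/d
ETc = Kc × ET₀ = 1.17 × 5.7924 = 6.7771 mm/d
Over 31 days: 6.7771 × 31 = 210.090 mm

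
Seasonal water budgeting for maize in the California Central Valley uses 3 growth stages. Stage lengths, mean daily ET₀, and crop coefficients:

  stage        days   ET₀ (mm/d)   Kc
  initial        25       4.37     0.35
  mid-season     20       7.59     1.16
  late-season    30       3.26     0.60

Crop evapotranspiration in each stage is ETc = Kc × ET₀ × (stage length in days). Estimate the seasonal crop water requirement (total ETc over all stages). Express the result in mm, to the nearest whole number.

273 mm

initial: 0.35 × 4.37 × 25 = 38.24 mm
mid-season: 1.16 × 7.59 × 20 = 176.09 mm
late-season: 0.60 × 3.26 × 30 = 58.68 mm
Seasonal total = 273.01 mm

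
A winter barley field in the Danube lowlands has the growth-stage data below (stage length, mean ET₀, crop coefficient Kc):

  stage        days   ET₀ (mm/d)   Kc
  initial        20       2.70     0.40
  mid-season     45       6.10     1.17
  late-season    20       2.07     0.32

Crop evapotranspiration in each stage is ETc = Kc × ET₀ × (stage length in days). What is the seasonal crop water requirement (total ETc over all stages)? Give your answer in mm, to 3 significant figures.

356 mm

initial: 0.40 × 2.70 × 20 = 21.60 mm
mid-season: 1.17 × 6.10 × 45 = 321.17 mm
late-season: 0.32 × 2.07 × 20 = 13.25 mm
Seasonal total = 356.02 mm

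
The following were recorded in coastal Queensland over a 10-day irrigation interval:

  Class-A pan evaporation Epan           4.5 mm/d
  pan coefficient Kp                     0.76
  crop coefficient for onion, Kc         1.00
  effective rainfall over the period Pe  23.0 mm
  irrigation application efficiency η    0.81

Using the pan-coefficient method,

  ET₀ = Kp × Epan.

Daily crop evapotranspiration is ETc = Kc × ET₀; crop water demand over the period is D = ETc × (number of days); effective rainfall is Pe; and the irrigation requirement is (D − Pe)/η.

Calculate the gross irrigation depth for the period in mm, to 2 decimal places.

ET₀ = 0.76 × 4.5 = 3.4200 mm/d
ETc = Kc × ET₀ = 1.00 × 3.4200 = 3.4200 mm/d
Crop demand D = ETc × 10 d = 3.4200 × 10 = 34.200 mm
D − Pe = 34.200 − 23.0 = 11.200 mm
Gross irrigation = 11.200 / 0.81 = 13.827 mm

13.83 mm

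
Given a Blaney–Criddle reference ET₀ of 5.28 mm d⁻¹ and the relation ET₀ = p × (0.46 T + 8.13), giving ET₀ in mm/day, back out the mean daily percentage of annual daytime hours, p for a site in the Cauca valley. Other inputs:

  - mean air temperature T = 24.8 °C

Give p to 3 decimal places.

0.270

p = ET₀ / (0.46 T + 8.13) = 5.28 / (0.46 × 24.8 + 8.13) = 5.28 / 19.538 = 0.2702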